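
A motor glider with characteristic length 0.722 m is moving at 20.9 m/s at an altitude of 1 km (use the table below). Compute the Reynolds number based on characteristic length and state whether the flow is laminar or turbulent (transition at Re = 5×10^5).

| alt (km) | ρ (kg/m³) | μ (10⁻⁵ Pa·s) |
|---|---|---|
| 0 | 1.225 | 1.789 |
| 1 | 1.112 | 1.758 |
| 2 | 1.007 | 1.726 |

Re = 9.54×10^5 (turbulent)

At 1 km, from the table: ρ = 1.112 kg/m³, μ = 1.758×10⁻⁵ Pa·s.
Re = ρ·v·c/μ = 1.112 × 20.9 × 0.722 / (1.758×10⁻⁵) = 9.54×10^5
Since 9.54×10^5 > 5×10^5, the flow is turbulent.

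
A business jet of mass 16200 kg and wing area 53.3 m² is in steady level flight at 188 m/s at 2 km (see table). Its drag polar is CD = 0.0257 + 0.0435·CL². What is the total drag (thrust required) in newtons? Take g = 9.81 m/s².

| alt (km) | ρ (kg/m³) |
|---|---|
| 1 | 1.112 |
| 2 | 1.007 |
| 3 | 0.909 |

At 2 km, from the table: ρ = 1.007 kg/m³.
Weight W = mg = 16200 × 9.81 = 1.5892×10^5 N; in level flight L = W.
q = ½ρv² = ½ × 1.007 × 188² = 17800 Pa.
CL = 2W/(ρv²S) = 2×1.5892×10^5/(1.007×188²×53.3) = 0.1675.
CD = 0.0257 + 0.0435 × 0.1675² = 0.02692.
D = q·S·CD = 17800 × 53.3 × 0.02692 = 25540 N

D = 25500 N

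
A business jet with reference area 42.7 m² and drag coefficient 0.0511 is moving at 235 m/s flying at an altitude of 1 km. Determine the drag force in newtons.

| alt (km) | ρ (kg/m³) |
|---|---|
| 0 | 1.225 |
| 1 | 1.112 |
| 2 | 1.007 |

At 1 km, from the table: ρ = 1.112 kg/m³.
D = ½ρv²S·CD = ½ × 1.112 × 235² × 42.7 × 0.0511 = 67000 N ≈ 67 kN

D = 67000 N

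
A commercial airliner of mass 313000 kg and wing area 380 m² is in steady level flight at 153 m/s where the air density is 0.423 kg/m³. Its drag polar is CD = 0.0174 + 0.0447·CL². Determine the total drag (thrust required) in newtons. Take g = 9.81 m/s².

In steady level flight, lift balances weight: W = mg = 313000 × 9.81 = 3.0705×10^6 N.
q = ½ρv² = ½ × 0.423 × 153² = 4951 Pa.
CL = 2W/(ρv²S) = 2×3.0705×10^6/(0.423×153²×380) = 1.632.
CD = 0.0174 + 0.0447 × 1.632² = 0.1365.
D = q·S·CD = 4951 × 380 × 0.1365 = 2.567×10^5 N

D = 2.57×10^5 N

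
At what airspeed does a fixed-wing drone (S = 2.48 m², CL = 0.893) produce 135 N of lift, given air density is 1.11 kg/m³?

v = 10.5 m/s

L = ½ρv²S·CL ⇒ v = √(2L/(ρ·S·CL))
v = √(2 × 135 / (1.11 × 2.48 × 0.893)) = √109.8 = 10.5 m/s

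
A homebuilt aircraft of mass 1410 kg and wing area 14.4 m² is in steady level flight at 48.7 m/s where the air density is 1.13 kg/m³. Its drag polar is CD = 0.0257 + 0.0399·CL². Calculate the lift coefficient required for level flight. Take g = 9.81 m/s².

CL = 0.717

Weight W = mg = 1410 × 9.81 = 13832 N; in level flight L = W.
Dynamic pressure q = 0.5 × 1.13 × 48.7² = 1340 Pa.
CL = 2W/(ρv²S) = 2×13832/(1.13×48.7²×14.4) = 0.7168.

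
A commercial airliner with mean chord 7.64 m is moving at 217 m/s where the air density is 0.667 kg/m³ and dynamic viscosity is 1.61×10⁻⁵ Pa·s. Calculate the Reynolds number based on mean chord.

Re = 6.87×10^7

Re = ρ·v·c/μ = 0.667 × 217 × 7.64 / (1.61×10⁻⁵) = 6.87×10^7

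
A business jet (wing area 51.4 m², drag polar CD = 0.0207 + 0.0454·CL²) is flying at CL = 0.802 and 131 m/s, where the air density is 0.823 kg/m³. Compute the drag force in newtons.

CD = 0.0207 + 0.0454 × 0.802² = 0.0499
D = ½ρv²S·CD = ½ × 0.823 × 131² × 51.4 × 0.0499 = 18100 N

D = 18100 N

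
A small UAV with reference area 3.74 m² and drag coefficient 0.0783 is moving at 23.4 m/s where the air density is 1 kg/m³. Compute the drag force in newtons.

D = 80.2 N

D = ½ρv²S·CD = ½ × 1 × 23.4² × 3.74 × 0.0783 = 80.2 N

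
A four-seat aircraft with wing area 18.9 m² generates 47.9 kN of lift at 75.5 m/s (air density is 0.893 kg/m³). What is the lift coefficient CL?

CL = 0.996

From L = ½ρv²S·CL, rearranging gives CL = 2L/(ρv²S).
CL = 2 × 47900 / (0.893 × 75.5² × 18.9) = 0.996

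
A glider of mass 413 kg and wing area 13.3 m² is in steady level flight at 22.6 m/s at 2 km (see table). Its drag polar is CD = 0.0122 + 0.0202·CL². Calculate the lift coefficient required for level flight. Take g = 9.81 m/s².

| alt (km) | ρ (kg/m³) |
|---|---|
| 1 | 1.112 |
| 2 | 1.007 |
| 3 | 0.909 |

At 2 km, from the table: ρ = 1.007 kg/m³.
Level flight ⇒ L = W = m·g = 413 × 9.81 = 4051.5 N.
q = ½ρv² = ½ × 1.007 × 22.6² = 257.2 Pa.
CL = W/(q·S) = 4051.5 / (257.2 × 13.3) = 1.185.

CL = 1.18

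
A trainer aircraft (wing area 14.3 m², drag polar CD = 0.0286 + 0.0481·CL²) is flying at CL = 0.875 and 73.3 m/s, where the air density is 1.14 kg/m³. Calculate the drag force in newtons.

CD = 0.0286 + 0.0481 × 0.875² = 0.06543
D = ½ρv²S·CD = ½ × 1.14 × 73.3² × 14.3 × 0.06543 = 2870 N

D = 2870 N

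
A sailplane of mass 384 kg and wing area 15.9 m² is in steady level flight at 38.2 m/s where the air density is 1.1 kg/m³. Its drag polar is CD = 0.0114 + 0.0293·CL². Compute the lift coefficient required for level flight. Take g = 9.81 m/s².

Weight W = mg = 384 × 9.81 = 3767 N; in level flight L = W.
Dynamic pressure q = 0.5 × 1.1 × 38.2² = 802.6 Pa.
CL = W/(q·S) = 3767 / (802.6 × 15.9) = 0.2952.

CL = 0.295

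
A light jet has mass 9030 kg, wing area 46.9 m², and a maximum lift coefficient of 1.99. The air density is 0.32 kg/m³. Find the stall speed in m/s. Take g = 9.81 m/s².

V_stall = 77 m/s

At stall, lift equals weight: L = W = m·g = 9030 × 9.81 = 88580 N.
From L = ½ρV²S·CL,max = W: V_stall = √(2W/(ρSCL,max)) = √(2·88580/(0.32·46.9·1.99))
V_stall = √5932 = 77 m/s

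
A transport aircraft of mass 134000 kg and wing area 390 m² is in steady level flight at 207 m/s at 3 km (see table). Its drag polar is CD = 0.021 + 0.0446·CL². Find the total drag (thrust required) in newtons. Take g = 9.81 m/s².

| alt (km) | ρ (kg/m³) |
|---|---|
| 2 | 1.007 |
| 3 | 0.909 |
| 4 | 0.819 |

At 3 km, from the table: ρ = 0.909 kg/m³.
Weight W = mg = 134000 × 9.81 = 1.3145×10^6 N; in level flight L = W.
Dynamic pressure q = 0.5 × 0.909 × 207² = 19470 Pa.
CL = W/(q·S) = 1.3145×10^6 / (19470 × 390) = 0.1731.
CD = 0.021 + 0.0446 × 0.1731² = 0.02234.
D = q·S·CD = 19470 × 390 × 0.02234 = 1.696×10^5 N

D = 1.7×10^5 N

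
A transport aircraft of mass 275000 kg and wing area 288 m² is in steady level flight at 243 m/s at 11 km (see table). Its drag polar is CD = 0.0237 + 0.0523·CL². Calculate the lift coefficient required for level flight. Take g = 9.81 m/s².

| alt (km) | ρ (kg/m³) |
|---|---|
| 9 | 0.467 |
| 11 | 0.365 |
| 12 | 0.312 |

CL = 0.869

At 11 km, from the table: ρ = 0.365 kg/m³.
In steady level flight, lift balances weight: W = mg = 275000 × 9.81 = 2.6978×10^6 N.
Dynamic pressure q = 0.5 × 0.365 × 243² = 10780 Pa.
CL = 2W/(ρv²S) = 2×2.6978×10^6/(0.365×243²×288) = 0.8692.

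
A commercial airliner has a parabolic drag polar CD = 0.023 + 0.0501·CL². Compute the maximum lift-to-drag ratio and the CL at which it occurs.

For CD = CD0 + K·CL², (L/D)max occurs at CL* = √(CD0/K) and equals 1/(2√(K·CD0)).
(L/D)max = 1/(2√(0.0501 × 0.023)) = 1/(2 × 0.03395) = 14.7
CL* = √(0.023/0.0501) = 0.678

(L/D)max = 14.7, at CL = 0.678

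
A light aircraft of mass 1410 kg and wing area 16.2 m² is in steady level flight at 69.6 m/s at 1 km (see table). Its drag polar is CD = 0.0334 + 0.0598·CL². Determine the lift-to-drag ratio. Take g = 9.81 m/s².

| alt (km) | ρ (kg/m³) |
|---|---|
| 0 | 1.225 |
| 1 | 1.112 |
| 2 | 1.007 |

L/D = 8.04

At 1 km, from the table: ρ = 1.112 kg/m³.
In steady level flight, lift balances weight: W = mg = 1410 × 9.81 = 13832 N.
Dynamic pressure q = 0.5 × 1.112 × 69.6² = 2693 Pa.
CL = W/(q·S) = 13832 / (2693 × 16.2) = 0.317.
CD = 0.0334 + 0.0598 × 0.317² = 0.03941.
L/D = CL/CD = 0.317 / 0.03941 = 8.04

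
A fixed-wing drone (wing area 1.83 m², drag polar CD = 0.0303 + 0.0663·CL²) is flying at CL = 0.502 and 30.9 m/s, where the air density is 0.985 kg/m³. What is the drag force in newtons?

CD = 0.0303 + 0.0663 × 0.502² = 0.04701
D = ½ρv²S·CD = ½ × 0.985 × 30.9² × 1.83 × 0.04701 = 40.5 N

D = 40.5 N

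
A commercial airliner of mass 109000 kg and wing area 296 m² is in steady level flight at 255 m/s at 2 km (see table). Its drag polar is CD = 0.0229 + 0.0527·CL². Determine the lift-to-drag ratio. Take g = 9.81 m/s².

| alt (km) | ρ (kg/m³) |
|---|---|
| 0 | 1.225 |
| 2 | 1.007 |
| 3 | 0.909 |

L/D = 4.69

At 2 km, from the table: ρ = 1.007 kg/m³.
Level flight ⇒ L = W = m·g = 109000 × 9.81 = 1.0693×10^6 N.
Dynamic pressure q = 0.5 × 1.007 × 255² = 32740 Pa.
Required CL = L/(qS) = 1.0693×10^6/(32740·296) = 0.1103.
CD = 0.0229 + 0.0527 × 0.1103² = 0.02354.
L/D = CL/CD = 0.1103 / 0.02354 = 4.69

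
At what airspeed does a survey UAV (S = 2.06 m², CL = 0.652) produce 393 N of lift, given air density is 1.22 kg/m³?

v = 21.9 m/s

L = ½ρv²S·CL ⇒ v = √(2L/(ρ·S·CL))
v = √(2 × 393 / (1.22 × 2.06 × 0.652)) = √479.7 = 21.9 m/s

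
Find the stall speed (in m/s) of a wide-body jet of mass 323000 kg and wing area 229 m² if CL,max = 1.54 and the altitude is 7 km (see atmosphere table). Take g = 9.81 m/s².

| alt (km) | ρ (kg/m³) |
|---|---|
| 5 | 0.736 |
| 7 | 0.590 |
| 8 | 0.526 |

At 7 km, from the table: ρ = 0.590 kg/m³.
Stall occurs when L = W at CL,max. W = mg = 323000 × 9.81 = 3.169×10^6 N.
From L = ½ρV²S·CL,max = W: V_stall = √(2W/(ρSCL,max)) = √(2·3.169×10^6/(0.59·229·1.54))
V_stall = √30460 = 175 m/s

V_stall = 175 m/s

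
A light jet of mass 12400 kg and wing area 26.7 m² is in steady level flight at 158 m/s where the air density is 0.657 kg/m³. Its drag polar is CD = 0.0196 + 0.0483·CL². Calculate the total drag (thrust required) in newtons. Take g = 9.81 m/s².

Level flight ⇒ L = W = m·g = 12400 × 9.81 = 1.2164×10^5 N.
q = ½ρv² = ½ × 0.657 × 158² = 8201 Pa.
Required CL = L/(qS) = 1.2164×10^5/(8201·26.7) = 0.5556.
CD = 0.0196 + 0.0483 × 0.5556² = 0.03451.
D = q·S·CD = 8201 × 26.7 × 0.03451 = 7556 N

D = 7560 N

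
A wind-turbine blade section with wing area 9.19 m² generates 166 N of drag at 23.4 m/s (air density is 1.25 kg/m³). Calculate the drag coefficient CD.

From D = ½ρv²S·CD, rearranging gives CD = 2D/(ρv²S).
CD = 2 × 166 / (1.25 × 23.4² × 9.19) = 0.0528

CD = 0.0528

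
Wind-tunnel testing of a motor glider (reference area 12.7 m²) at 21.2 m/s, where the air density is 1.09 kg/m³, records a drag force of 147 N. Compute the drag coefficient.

CD = 0.0473

From D = ½ρv²S·CD, rearranging gives CD = 2D/(ρv²S).
CD = 2 × 147 / (1.09 × 21.2² × 12.7) = 0.0473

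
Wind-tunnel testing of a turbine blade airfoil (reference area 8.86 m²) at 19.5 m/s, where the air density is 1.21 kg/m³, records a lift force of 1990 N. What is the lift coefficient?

From L = ½ρv²S·CL, rearranging gives CL = 2L/(ρv²S).
CL = 2 × 1990 / (1.21 × 19.5² × 8.86) = 0.976

CL = 0.976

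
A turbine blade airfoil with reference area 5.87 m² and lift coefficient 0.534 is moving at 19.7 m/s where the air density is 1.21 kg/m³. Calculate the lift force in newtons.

Dynamic pressure q = ½ρv² = ½ × 1.21 × 19.7² = 234.8 Pa.
L = q·S·CL = 234.8 × 5.87 × 0.534 = 736 N

L = 736 N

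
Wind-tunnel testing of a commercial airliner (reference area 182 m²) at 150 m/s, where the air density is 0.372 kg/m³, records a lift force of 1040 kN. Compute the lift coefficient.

From L = ½ρv²S·CL, rearranging gives CL = 2L/(ρv²S).
CL = 2 × 1.04×10^6 / (0.372 × 150² × 182) = 1.37

CL = 1.37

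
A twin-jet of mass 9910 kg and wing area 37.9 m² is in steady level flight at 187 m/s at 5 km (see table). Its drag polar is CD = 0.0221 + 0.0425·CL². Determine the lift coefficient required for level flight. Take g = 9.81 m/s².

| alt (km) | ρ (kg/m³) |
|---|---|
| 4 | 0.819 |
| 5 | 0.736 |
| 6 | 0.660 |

CL = 0.199

At 5 km, from the table: ρ = 0.736 kg/m³.
Weight W = mg = 9910 × 9.81 = 97217 N; in level flight L = W.
q = ½ρv² = ½ × 0.736 × 187² = 12870 Pa.
CL = W/(q·S) = 97217 / (12870 × 37.9) = 0.1993.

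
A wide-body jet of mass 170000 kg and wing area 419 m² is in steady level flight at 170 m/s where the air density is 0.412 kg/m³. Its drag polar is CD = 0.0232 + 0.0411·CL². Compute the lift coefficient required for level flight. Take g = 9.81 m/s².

Weight W = mg = 170000 × 9.81 = 1.6677×10^6 N; in level flight L = W.
q = ½ρv² = ½ × 0.412 × 170² = 5953 Pa.
CL = W/(q·S) = 1.6677×10^6 / (5953 × 419) = 0.6686.

CL = 0.669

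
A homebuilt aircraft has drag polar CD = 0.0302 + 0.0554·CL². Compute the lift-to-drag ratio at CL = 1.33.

CD = 0.0302 + 0.0554 × 1.33² = 0.1282
L/D = CL/CD = 1.33 / 0.1282 = 10.4

L/D = 10.4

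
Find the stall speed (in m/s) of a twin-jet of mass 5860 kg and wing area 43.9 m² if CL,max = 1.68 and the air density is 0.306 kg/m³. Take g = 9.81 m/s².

At stall, lift equals weight: L = W = m·g = 5860 × 9.81 = 57490 N.
From L = ½ρV²S·CL,max = W: V_stall = √(2W/(ρSCL,max)) = √(2·57490/(0.306·43.9·1.68))
V_stall = √5094 = 71.4 m/s

V_stall = 71.4 m/s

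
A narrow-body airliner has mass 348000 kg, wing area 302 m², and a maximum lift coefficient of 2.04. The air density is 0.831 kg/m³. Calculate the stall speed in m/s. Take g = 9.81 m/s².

V_stall = 115 m/s

Weight W = mg = 348000 × 9.81 = 3.414×10^6 N.
V_stall = √(2W/(ρ·S·CL,max)) = √(2 × 3.414×10^6 / (0.831 × 302 × 2.04))
V_stall = √13340 = 115 m/s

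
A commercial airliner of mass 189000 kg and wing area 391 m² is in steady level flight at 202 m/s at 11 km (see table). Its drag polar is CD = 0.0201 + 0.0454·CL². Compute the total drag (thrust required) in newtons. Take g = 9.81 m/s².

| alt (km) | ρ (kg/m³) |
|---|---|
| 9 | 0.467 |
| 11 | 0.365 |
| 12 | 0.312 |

At 11 km, from the table: ρ = 0.365 kg/m³.
Level flight ⇒ L = W = m·g = 189000 × 9.81 = 1.8541×10^6 N.
Dynamic pressure q = 0.5 × 0.365 × 202² = 7447 Pa.
CL = W/(q·S) = 1.8541×10^6 / (7447 × 391) = 0.6368.
CD = 0.0201 + 0.0454 × 0.6368² = 0.03851.
D = q·S·CD = 7447 × 391 × 0.03851 = 1.121×10^5 N

D = 1.12×10^5 N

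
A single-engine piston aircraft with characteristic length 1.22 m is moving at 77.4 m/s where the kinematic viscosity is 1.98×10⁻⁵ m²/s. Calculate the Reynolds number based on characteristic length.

Re = v·c/ν = 77.4 × 1.22 / (1.98×10⁻⁵) = 4.77×10^6

Re = 4.77×10^6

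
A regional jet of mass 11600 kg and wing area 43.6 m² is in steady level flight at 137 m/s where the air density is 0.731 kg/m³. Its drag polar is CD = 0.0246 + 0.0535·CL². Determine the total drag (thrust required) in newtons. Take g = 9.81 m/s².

In steady level flight, lift balances weight: W = mg = 11600 × 9.81 = 1.138×10^5 N.
q = ½ρv² = ½ × 0.731 × 137² = 6860 Pa.
CL = 2W/(ρv²S) = 2×1.138×10^5/(0.731×137²×43.6) = 0.3805.
CD = 0.0246 + 0.0535 × 0.3805² = 0.03234.
D = q·S·CD = 6860 × 43.6 × 0.03234 = 9674 N

D = 9670 N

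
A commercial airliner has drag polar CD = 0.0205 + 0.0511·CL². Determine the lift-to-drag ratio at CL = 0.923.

L/D = 14.4

CD = 0.0205 + 0.0511 × 0.923² = 0.06403
L/D = CL/CD = 0.923 / 0.06403 = 14.4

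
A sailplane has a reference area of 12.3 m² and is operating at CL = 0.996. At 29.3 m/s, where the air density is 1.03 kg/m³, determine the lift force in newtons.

L = 5420 N

L = ½ρv²S·CL = ½ × 1.03 × 29.3² × 12.3 × 0.996 = 5420 N ≈ 5.42 kN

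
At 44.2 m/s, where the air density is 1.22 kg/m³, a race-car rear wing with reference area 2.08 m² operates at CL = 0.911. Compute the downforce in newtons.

L = ½ρv²S·CL = ½ × 1.22 × 44.2² × 2.08 × 0.911 = 2260 N

L = 2260 N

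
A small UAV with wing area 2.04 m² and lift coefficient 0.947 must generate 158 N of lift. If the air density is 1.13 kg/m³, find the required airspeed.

v = 12 m/s

L = ½ρv²S·CL ⇒ v = √(2L/(ρ·S·CL))
v = √(2 × 158 / (1.13 × 2.04 × 0.947)) = √144.8 = 12 m/s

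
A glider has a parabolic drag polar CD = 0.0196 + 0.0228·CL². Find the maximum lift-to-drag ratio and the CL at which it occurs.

(L/D)max = 23.7, at CL = 0.927

For CD = CD0 + K·CL², (L/D)max occurs at CL* = √(CD0/K) and equals 1/(2√(K·CD0)).
(L/D)max = 1/(2√(0.0228 × 0.0196)) = 1/(2 × 0.02114) = 23.7
CL* = √(0.0196/0.0228) = 0.927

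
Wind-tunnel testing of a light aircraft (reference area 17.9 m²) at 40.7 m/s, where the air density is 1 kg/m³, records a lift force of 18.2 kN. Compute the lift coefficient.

CL = 1.23

From L = ½ρv²S·CL, rearranging gives CL = 2L/(ρv²S).
CL = 2 × 18200 / (1 × 40.7² × 17.9) = 1.23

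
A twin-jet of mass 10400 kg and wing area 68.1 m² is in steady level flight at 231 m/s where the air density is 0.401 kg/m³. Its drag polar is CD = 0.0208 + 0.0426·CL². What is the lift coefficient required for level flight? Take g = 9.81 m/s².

Weight W = mg = 10400 × 9.81 = 1.0202×10^5 N; in level flight L = W.
q = ½ρv² = ½ × 0.401 × 231² = 10700 Pa.
CL = W/(q·S) = 1.0202×10^5 / (10700 × 68.1) = 0.14.

CL = 0.14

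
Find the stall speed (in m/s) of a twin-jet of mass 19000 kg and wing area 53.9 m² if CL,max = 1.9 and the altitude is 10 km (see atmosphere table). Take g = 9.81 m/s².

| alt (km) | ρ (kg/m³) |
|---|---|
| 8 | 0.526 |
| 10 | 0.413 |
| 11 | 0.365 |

At 10 km, from the table: ρ = 0.413 kg/m³.
At stall, lift equals weight: L = W = m·g = 19000 × 9.81 = 1.864×10^5 N.
From L = ½ρV²S·CL,max = W: V_stall = √(2W/(ρSCL,max)) = √(2·1.864×10^5/(0.413·53.9·1.9))
V_stall = √8814 = 93.9 m/s

V_stall = 93.9 m/s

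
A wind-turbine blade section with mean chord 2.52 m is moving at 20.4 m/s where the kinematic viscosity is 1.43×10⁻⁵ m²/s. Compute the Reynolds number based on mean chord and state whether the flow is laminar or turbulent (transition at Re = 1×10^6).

Re = v·c/ν = 20.4 × 2.52 / (1.43×10⁻⁵) = 3.59×10^6
Since 3.59×10^6 > 1×10^6, the flow is turbulent.

Re = 3.59×10^6 (turbulent)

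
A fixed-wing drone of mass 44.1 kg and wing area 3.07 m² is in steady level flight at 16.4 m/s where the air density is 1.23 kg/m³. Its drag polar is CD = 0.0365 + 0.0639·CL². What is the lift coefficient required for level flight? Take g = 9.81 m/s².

In steady level flight, lift balances weight: W = mg = 44.1 × 9.81 = 432.62 N.
Dynamic pressure q = 0.5 × 1.23 × 16.4² = 165.4 Pa.
CL = W/(q·S) = 432.62 / (165.4 × 3.07) = 0.8519.

CL = 0.852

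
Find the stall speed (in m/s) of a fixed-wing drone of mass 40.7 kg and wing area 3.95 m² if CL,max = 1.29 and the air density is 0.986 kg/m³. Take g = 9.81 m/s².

At stall, lift equals weight: L = W = m·g = 40.7 × 9.81 = 399.3 N.
From L = ½ρV²S·CL,max = W: V_stall = √(2W/(ρSCL,max)) = √(2·399.3/(0.986·3.95·1.29))
V_stall = √158.9 = 12.6 m/s

V_stall = 12.6 m/s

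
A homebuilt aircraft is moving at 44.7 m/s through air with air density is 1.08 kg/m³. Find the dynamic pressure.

q = ½ρv² = ½ × 1.08 × 44.7² = 1080 Pa

q = 1080 Pa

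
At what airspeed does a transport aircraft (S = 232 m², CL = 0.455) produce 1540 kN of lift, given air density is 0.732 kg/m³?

v = 200 m/s

L = ½ρv²S·CL ⇒ v = √(2L/(ρ·S·CL))
v = √(2 × 1.54×10^6 / (0.732 × 232 × 0.455)) = √39860 = 200 m/s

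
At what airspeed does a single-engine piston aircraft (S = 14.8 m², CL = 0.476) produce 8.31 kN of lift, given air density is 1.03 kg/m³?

L = ½ρv²S·CL ⇒ v = √(2L/(ρ·S·CL))
v = √(2 × 8310 / (1.03 × 14.8 × 0.476)) = √2290 = 47.9 m/s

v = 47.9 m/s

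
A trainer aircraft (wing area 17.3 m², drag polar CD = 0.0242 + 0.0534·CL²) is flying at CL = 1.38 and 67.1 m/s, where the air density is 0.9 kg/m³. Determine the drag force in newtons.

D = 4410 N

CD = 0.0242 + 0.0534 × 1.38² = 0.1259
D = ½ρv²S·CD = ½ × 0.9 × 67.1² × 17.3 × 0.1259 = 4410 N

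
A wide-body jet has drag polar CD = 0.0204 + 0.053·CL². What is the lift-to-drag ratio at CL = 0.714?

L/D = 15.1

CD = 0.0204 + 0.053 × 0.714² = 0.04742
L/D = CL/CD = 0.714 / 0.04742 = 15.1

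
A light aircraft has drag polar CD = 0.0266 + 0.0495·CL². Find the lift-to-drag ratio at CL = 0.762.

L/D = 13.8

CD = 0.0266 + 0.0495 × 0.762² = 0.05534
L/D = CL/CD = 0.762 / 0.05534 = 13.8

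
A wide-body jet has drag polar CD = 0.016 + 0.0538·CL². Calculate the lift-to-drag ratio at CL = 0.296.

L/D = 14.3

CD = 0.016 + 0.0538 × 0.296² = 0.02071
L/D = CL/CD = 0.296 / 0.02071 = 14.3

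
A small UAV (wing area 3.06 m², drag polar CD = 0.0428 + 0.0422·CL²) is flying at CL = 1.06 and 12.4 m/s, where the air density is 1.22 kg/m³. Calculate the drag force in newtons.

CD = 0.0428 + 0.0422 × 1.06² = 0.09022
D = ½ρv²S·CD = ½ × 1.22 × 12.4² × 3.06 × 0.09022 = 25.9 N

D = 25.9 N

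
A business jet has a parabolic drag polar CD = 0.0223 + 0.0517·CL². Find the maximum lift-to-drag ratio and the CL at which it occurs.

(L/D)max = 14.7, at CL = 0.657

For CD = CD0 + K·CL², (L/D)max occurs at CL* = √(CD0/K) and equals 1/(2√(K·CD0)).
(L/D)max = 1/(2√(0.0517 × 0.0223)) = 1/(2 × 0.03395) = 14.7
CL* = √(0.0223/0.0517) = 0.657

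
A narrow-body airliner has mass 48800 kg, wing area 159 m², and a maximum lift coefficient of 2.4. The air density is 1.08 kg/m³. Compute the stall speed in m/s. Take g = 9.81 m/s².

At stall, lift equals weight: L = W = m·g = 48800 × 9.81 = 4.787×10^5 N.
From L = ½ρV²S·CL,max = W: V_stall = √(2W/(ρSCL,max)) = √(2·4.787×10^5/(1.08·159·2.4))
V_stall = √2323 = 48.2 m/s

V_stall = 48.2 m/s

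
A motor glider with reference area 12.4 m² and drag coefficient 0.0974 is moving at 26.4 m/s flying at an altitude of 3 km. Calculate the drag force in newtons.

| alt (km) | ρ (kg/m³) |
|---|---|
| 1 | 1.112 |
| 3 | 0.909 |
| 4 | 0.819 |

D = 383 N

At 3 km, from the table: ρ = 0.909 kg/m³.
Dynamic pressure q = ½ρv² = ½ × 0.909 × 26.4² = 316.8 Pa.
D = q·S·CD = 316.8 × 12.4 × 0.0974 = 383 N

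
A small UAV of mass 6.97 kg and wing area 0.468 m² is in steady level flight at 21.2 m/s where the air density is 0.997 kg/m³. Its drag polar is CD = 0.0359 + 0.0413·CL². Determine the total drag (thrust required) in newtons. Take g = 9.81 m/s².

D = 5.61 N

Weight W = mg = 6.97 × 9.81 = 68.376 N; in level flight L = W.
q = ½ρv² = ½ × 0.997 × 21.2² = 224 Pa.
CL = 2W/(ρv²S) = 2×68.376/(0.997×21.2²×0.468) = 0.6521.
CD = 0.0359 + 0.0413 × 0.6521² = 0.05346.
D = q·S·CD = 224 × 0.468 × 0.05346 = 5.606 N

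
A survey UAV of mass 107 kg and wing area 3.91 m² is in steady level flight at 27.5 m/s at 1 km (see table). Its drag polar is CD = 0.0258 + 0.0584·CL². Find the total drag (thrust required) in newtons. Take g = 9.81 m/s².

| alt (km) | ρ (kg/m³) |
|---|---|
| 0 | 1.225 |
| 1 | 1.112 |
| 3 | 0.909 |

D = 81.6 N

At 1 km, from the table: ρ = 1.112 kg/m³.
Level flight ⇒ L = W = m·g = 107 × 9.81 = 1049.7 N.
q = ½ρv² = ½ × 1.112 × 27.5² = 420.5 Pa.
Required CL = L/(qS) = 1049.7/(420.5·3.91) = 0.6385.
CD = 0.0258 + 0.0584 × 0.6385² = 0.04961.
D = q·S·CD = 420.5 × 3.91 × 0.04961 = 81.55 N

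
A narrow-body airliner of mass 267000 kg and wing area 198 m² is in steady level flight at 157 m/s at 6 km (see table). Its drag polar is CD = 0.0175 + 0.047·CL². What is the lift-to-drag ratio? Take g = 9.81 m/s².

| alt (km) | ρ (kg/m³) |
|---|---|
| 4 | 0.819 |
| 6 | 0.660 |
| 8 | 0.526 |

At 6 km, from the table: ρ = 0.660 kg/m³.
In steady level flight, lift balances weight: W = mg = 267000 × 9.81 = 2.6193×10^6 N.
q = ½ρv² = ½ × 0.66 × 157² = 8134 Pa.
CL = W/(q·S) = 2.6193×10^6 / (8134 × 198) = 1.626.
CD = 0.0175 + 0.047 × 1.626² = 0.1418.
L/D = CL/CD = 1.626 / 0.1418 = 11.5

L/D = 11.5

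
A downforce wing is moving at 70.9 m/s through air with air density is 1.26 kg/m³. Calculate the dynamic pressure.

q = ½ρv² = ½ × 1.26 × 70.9² = 3170 Pa

q = 3170 Pa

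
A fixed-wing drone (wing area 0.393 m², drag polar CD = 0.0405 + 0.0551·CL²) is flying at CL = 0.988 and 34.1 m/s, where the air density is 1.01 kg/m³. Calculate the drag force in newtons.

D = 21.8 N

CD = 0.0405 + 0.0551 × 0.988² = 0.09429
D = ½ρv²S·CD = ½ × 1.01 × 34.1² × 0.393 × 0.09429 = 21.8 N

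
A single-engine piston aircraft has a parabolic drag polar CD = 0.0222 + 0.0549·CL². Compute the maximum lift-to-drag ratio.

(L/D)max = 14.3

For CD = CD0 + K·CL², (L/D)max occurs at CL* = √(CD0/K) and equals 1/(2√(K·CD0)).
(L/D)max = 1/(2√(0.0549 × 0.0222)) = 1/(2 × 0.03491) = 14.3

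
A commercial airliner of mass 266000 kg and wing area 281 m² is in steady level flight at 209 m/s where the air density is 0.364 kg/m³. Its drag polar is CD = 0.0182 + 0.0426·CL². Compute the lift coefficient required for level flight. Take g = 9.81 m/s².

CL = 1.17

In steady level flight, lift balances weight: W = mg = 266000 × 9.81 = 2.6095×10^6 N.
q = ½ρv² = ½ × 0.364 × 209² = 7950 Pa.
CL = 2W/(ρv²S) = 2×2.6095×10^6/(0.364×209²×281) = 1.168.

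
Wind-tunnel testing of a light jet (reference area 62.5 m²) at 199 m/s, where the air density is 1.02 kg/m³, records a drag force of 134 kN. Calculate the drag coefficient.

From D = ½ρv²S·CD, rearranging gives CD = 2D/(ρv²S).
CD = 2 × 1.34×10^5 / (1.02 × 199² × 62.5) = 0.106

CD = 0.106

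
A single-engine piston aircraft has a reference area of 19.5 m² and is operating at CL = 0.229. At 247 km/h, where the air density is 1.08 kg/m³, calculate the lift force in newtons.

L = 11400 N

Convert speed: v = 247 km/h ÷ 3.6 = 68.61 m/s.
L = ½ρv²S·CL = ½ × 1.08 × 68.61² × 19.5 × 0.229 = 11400 N ≈ 11.4 kN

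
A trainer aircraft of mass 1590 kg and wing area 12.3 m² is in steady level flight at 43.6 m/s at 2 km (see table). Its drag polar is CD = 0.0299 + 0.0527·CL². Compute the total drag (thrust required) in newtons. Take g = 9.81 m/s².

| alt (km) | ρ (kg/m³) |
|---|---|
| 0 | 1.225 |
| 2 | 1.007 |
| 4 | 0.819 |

D = 1440 N

At 2 km, from the table: ρ = 1.007 kg/m³.
In steady level flight, lift balances weight: W = mg = 1590 × 9.81 = 15598 N.
q = ½ρv² = ½ × 1.007 × 43.6² = 957.1 Pa.
CL = 2W/(ρv²S) = 2×15598/(1.007×43.6²×12.3) = 1.325.
CD = 0.0299 + 0.0527 × 1.325² = 0.1224.
D = q·S·CD = 957.1 × 12.3 × 0.1224 = 1441 N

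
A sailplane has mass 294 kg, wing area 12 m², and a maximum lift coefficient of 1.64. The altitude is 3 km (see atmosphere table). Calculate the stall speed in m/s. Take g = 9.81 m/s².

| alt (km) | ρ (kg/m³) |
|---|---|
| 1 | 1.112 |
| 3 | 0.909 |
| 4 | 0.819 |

At 3 km, from the table: ρ = 0.909 kg/m³.
At stall, lift equals weight: L = W = m·g = 294 × 9.81 = 2884 N.
From L = ½ρV²S·CL,max = W: V_stall = √(2W/(ρSCL,max)) = √(2·2884/(0.909·12·1.64))
V_stall = √322.4 = 18 m/s

V_stall = 18 m/s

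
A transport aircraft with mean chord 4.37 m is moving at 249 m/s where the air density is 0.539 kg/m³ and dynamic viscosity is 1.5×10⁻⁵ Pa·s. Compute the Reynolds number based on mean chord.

Re = ρ·v·c/μ = 0.539 × 249 × 4.37 / (1.5×10⁻⁵) = 3.91×10^7

Re = 3.91×10^7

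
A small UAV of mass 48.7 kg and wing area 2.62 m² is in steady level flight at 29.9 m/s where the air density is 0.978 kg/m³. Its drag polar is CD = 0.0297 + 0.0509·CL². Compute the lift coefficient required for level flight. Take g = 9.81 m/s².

Weight W = mg = 48.7 × 9.81 = 477.75 N; in level flight L = W.
q = ½ρv² = ½ × 0.978 × 29.9² = 437.2 Pa.
CL = 2W/(ρv²S) = 2×477.75/(0.978×29.9²×2.62) = 0.4171.

CL = 0.417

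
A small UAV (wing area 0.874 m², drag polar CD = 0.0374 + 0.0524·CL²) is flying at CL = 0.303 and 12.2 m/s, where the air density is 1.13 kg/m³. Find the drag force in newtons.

CD = 0.0374 + 0.0524 × 0.303² = 0.04221
D = ½ρv²S·CD = ½ × 1.13 × 12.2² × 0.874 × 0.04221 = 3.1 N

D = 3.1 N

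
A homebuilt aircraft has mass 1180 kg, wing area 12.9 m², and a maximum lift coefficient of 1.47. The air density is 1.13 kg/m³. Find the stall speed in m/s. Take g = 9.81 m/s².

V_stall = 32.9 m/s

At stall, lift equals weight: L = W = m·g = 1180 × 9.81 = 11580 N.
V_stall = √(2W/(ρ·S·CL,max)) = √(2 × 11580 / (1.13 × 12.9 × 1.47))
V_stall = √1080 = 32.9 m/s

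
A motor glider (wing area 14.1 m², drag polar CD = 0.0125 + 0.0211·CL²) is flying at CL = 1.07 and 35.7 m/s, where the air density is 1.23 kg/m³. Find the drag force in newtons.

D = 405 N

CD = 0.0125 + 0.0211 × 1.07² = 0.03666
D = ½ρv²S·CD = ½ × 1.23 × 35.7² × 14.1 × 0.03666 = 405 N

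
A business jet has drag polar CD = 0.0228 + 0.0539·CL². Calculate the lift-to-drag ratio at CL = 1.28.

L/D = 11.5

CD = 0.0228 + 0.0539 × 1.28² = 0.1111
L/D = CL/CD = 1.28 / 0.1111 = 11.5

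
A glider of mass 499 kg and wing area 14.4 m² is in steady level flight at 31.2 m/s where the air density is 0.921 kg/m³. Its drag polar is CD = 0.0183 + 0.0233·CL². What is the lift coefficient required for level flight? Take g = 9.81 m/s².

CL = 0.758

Level flight ⇒ L = W = m·g = 499 × 9.81 = 4895.2 N.
Dynamic pressure q = 0.5 × 0.921 × 31.2² = 448.3 Pa.
CL = W/(q·S) = 4895.2 / (448.3 × 14.4) = 0.7583.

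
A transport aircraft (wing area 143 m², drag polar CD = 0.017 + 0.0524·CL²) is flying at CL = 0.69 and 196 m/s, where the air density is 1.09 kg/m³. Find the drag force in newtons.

D = 1.26×10^5 N

CD = 0.017 + 0.0524 × 0.69² = 0.04195
D = ½ρv²S·CD = ½ × 1.09 × 196² × 143 × 0.04195 = 1.26×10^5 N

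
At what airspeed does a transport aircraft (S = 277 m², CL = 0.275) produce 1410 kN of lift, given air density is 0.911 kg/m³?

L = ½ρv²S·CL ⇒ v = √(2L/(ρ·S·CL))
v = √(2 × 1.41×10^6 / (0.911 × 277 × 0.275)) = √40640 = 202 m/s

v = 202 m/s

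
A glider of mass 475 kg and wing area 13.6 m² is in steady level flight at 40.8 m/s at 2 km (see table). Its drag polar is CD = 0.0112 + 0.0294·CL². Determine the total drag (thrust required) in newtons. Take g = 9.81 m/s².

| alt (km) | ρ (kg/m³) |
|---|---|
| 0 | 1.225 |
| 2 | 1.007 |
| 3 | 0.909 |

At 2 km, from the table: ρ = 1.007 kg/m³.
Weight W = mg = 475 × 9.81 = 4659.8 N; in level flight L = W.
q = ½ρv² = ½ × 1.007 × 40.8² = 838.1 Pa.
CL = 2W/(ρv²S) = 2×4659.8/(1.007×40.8²×13.6) = 0.4088.
CD = 0.0112 + 0.0294 × 0.4088² = 0.01611.
D = q·S·CD = 838.1 × 13.6 × 0.01611 = 183.7 N

D = 184 N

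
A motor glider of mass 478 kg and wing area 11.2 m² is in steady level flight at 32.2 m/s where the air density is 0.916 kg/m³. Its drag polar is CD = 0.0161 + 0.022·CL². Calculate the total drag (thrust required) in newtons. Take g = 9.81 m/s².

Level flight ⇒ L = W = m·g = 478 × 9.81 = 4689.2 N.
Dynamic pressure q = 0.5 × 0.916 × 32.2² = 474.9 Pa.
CL = W/(q·S) = 4689.2 / (474.9 × 11.2) = 0.8817.
CD = 0.0161 + 0.022 × 0.8817² = 0.0332.
D = q·S·CD = 474.9 × 11.2 × 0.0332 = 176.6 N

D = 177 N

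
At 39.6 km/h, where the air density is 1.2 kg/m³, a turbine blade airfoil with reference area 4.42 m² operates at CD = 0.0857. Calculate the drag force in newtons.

Convert speed: v = 39.6 km/h ÷ 3.6 = 11 m/s.
Dynamic pressure q = ½ρv² = ½ × 1.2 × 11² = 72.6 Pa.
D = q·S·CD = 72.6 × 4.42 × 0.0857 = 27.5 N

D = 27.5 N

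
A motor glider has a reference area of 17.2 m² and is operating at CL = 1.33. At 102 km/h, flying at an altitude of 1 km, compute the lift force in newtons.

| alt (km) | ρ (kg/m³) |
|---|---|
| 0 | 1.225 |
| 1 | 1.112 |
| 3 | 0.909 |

At 1 km, from the table: ρ = 1.112 kg/m³.
Convert speed: v = 102 km/h ÷ 3.6 = 28.33 m/s.
L = ½ρv²S·CL = ½ × 1.112 × 28.33² × 17.2 × 1.33 = 10200 N ≈ 10.2 kN

L = 10200 N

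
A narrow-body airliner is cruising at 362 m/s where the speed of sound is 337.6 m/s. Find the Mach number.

M = v/a = 362 / 337.6 = 1.07

M = 1.07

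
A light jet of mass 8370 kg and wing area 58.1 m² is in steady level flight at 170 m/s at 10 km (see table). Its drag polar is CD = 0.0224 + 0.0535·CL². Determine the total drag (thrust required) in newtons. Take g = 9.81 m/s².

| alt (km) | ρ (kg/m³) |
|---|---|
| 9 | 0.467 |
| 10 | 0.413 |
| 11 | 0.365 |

At 10 km, from the table: ρ = 0.413 kg/m³.
Level flight ⇒ L = W = m·g = 8370 × 9.81 = 82110 N.
Dynamic pressure q = 0.5 × 0.413 × 170² = 5968 Pa.
CL = 2W/(ρv²S) = 2×82110/(0.413×170²×58.1) = 0.2368.
CD = 0.0224 + 0.0535 × 0.2368² = 0.0254.
D = q·S·CD = 5968 × 58.1 × 0.0254 = 8807 N

D = 8810 N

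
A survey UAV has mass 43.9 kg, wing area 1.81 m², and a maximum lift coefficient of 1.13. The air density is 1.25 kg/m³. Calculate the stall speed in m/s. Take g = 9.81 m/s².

Weight W = mg = 43.9 × 9.81 = 430.7 N.
V_stall = √(2W/(ρ·S·CL,max)) = √(2 × 430.7 / (1.25 × 1.81 × 1.13))
V_stall = √336.9 = 18.4 m/s

V_stall = 18.4 m/s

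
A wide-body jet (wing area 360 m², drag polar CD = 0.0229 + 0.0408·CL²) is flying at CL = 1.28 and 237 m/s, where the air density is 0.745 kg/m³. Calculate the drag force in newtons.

D = 6.76×10^5 N

CD = 0.0229 + 0.0408 × 1.28² = 0.08975
D = ½ρv²S·CD = ½ × 0.745 × 237² × 360 × 0.08975 = 6.76×10^5 N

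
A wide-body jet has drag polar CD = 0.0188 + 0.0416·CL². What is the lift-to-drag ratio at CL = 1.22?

L/D = 15.1

CD = 0.0188 + 0.0416 × 1.22² = 0.08072
L/D = CL/CD = 1.22 / 0.08072 = 15.1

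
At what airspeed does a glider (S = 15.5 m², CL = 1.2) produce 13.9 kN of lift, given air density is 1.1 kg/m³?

L = ½ρv²S·CL ⇒ v = √(2L/(ρ·S·CL))
v = √(2 × 13900 / (1.1 × 15.5 × 1.2)) = √1359 = 36.9 m/s

v = 36.9 m/s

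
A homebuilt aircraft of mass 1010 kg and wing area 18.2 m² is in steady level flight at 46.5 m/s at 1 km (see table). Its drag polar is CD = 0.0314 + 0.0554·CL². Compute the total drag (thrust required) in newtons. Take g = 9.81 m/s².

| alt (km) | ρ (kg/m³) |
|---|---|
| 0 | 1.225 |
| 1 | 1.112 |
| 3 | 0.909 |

D = 936 N

At 1 km, from the table: ρ = 1.112 kg/m³.
Weight W = mg = 1010 × 9.81 = 9908.1 N; in level flight L = W.
q = ½ρv² = ½ × 1.112 × 46.5² = 1202 Pa.
CL = 2W/(ρv²S) = 2×9908.1/(1.112×46.5²×18.2) = 0.4528.
CD = 0.0314 + 0.0554 × 0.4528² = 0.04276.
D = q·S·CD = 1202 × 18.2 × 0.04276 = 935.6 N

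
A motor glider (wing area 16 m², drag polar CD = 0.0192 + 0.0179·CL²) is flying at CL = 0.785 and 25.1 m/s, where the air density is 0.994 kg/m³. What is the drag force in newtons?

CD = 0.0192 + 0.0179 × 0.785² = 0.03023
D = ½ρv²S·CD = ½ × 0.994 × 25.1² × 16 × 0.03023 = 151 N

D = 151 N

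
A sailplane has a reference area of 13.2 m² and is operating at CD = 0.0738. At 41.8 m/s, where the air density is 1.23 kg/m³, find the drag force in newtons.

Dynamic pressure q = ½ρv² = ½ × 1.23 × 41.8² = 1075 Pa.
D = q·S·CD = 1075 × 13.2 × 0.0738 = 1050 N

D = 1050 N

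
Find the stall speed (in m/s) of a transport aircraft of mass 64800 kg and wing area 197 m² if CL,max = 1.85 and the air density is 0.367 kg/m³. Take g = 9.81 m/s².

At stall, lift equals weight: L = W = m·g = 64800 × 9.81 = 6.357×10^5 N.
V_stall = √(2W/(ρ·S·CL,max)) = √(2 × 6.357×10^5 / (0.367 × 197 × 1.85))
V_stall = √9505 = 97.5 m/s

V_stall = 97.5 m/s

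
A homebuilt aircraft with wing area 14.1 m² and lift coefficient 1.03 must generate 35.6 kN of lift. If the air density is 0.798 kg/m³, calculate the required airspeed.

L = ½ρv²S·CL ⇒ v = √(2L/(ρ·S·CL))
v = √(2 × 35600 / (0.798 × 14.1 × 1.03)) = √6144 = 78.4 m/s

v = 78.4 m/s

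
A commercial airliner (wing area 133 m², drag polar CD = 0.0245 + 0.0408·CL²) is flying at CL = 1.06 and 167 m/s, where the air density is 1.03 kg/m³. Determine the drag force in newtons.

D = 1.34×10^5 N

CD = 0.0245 + 0.0408 × 1.06² = 0.07034
D = ½ρv²S·CD = ½ × 1.03 × 167² × 133 × 0.07034 = 1.34×10^5 N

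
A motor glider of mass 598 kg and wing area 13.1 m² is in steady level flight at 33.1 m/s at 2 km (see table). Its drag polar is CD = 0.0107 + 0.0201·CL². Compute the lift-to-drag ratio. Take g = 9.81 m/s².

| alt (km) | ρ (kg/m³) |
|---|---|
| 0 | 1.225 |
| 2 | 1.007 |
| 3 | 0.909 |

L/D = 33.9

At 2 km, from the table: ρ = 1.007 kg/m³.
Level flight ⇒ L = W = m·g = 598 × 9.81 = 5866.4 N.
Dynamic pressure q = 0.5 × 1.007 × 33.1² = 551.6 Pa.
CL = 2W/(ρv²S) = 2×5866.4/(1.007×33.1²×13.1) = 0.8118.
CD = 0.0107 + 0.0201 × 0.8118² = 0.02395.
L/D = CL/CD = 0.8118 / 0.02395 = 33.9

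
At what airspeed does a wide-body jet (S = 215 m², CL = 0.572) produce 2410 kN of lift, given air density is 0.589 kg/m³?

v = 258 m/s

L = ½ρv²S·CL ⇒ v = √(2L/(ρ·S·CL))
v = √(2 × 2.41×10^6 / (0.589 × 215 × 0.572)) = √66540 = 258 m/s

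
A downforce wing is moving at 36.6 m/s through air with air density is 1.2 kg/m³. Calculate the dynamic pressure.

q = 804 Pa

q = ½ρv² = ½ × 1.2 × 36.6² = 804 Pa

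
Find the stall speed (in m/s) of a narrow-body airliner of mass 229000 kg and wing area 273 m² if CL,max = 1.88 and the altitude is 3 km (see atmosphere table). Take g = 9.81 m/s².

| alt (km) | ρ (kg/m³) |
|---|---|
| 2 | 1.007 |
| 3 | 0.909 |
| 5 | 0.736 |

At 3 km, from the table: ρ = 0.909 kg/m³.
At stall, lift equals weight: L = W = m·g = 229000 × 9.81 = 2.246×10^6 N.
From L = ½ρV²S·CL,max = W: V_stall = √(2W/(ρSCL,max)) = √(2·2.246×10^6/(0.909·273·1.88))
V_stall = √9631 = 98.1 m/s

V_stall = 98.1 m/s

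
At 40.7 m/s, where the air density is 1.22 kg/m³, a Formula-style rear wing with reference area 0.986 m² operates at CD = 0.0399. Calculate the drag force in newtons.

Dynamic pressure q = ½ρv² = ½ × 1.22 × 40.7² = 1010 Pa.
D = q·S·CD = 1010 × 0.986 × 0.0399 = 39.8 N

D = 39.8 N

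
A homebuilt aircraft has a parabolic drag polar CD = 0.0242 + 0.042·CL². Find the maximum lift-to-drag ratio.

(L/D)max = 15.7

For CD = CD0 + K·CL², (L/D)max occurs at CL* = √(CD0/K) and equals 1/(2√(K·CD0)).
(L/D)max = 1/(2√(0.042 × 0.0242)) = 1/(2 × 0.03188) = 15.7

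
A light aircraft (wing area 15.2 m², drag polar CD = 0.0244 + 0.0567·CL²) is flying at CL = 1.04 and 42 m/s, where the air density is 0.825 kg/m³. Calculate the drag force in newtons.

D = 948 N

CD = 0.0244 + 0.0567 × 1.04² = 0.08573
D = ½ρv²S·CD = ½ × 0.825 × 42² × 15.2 × 0.08573 = 948 N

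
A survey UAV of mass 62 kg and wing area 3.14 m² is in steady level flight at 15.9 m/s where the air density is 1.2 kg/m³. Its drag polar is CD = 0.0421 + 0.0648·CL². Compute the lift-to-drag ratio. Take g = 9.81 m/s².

L/D = 8.64

Weight W = mg = 62 × 9.81 = 608.22 N; in level flight L = W.
q = ½ρv² = ½ × 1.2 × 15.9² = 151.7 Pa.
CL = 2W/(ρv²S) = 2×608.22/(1.2×15.9²×3.14) = 1.277.
CD = 0.0421 + 0.0648 × 1.277² = 0.1478.
L/D = CL/CD = 1.277 / 0.1478 = 8.64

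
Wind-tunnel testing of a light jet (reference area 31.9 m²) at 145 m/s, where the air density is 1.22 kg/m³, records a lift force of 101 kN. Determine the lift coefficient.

From L = ½ρv²S·CL, rearranging gives CL = 2L/(ρv²S).
CL = 2 × 1.01×10^5 / (1.22 × 145² × 31.9) = 0.247

CL = 0.247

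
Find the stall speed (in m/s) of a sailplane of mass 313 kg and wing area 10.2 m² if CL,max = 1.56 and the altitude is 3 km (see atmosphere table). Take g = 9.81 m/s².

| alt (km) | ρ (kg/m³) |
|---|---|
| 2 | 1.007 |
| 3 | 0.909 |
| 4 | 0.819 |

V_stall = 20.6 m/s

At 3 km, from the table: ρ = 0.909 kg/m³.
Stall occurs when L = W at CL,max. W = mg = 313 × 9.81 = 3071 N.
From L = ½ρV²S·CL,max = W: V_stall = √(2W/(ρSCL,max)) = √(2·3071/(0.909·10.2·1.56))
V_stall = √424.6 = 20.6 m/s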